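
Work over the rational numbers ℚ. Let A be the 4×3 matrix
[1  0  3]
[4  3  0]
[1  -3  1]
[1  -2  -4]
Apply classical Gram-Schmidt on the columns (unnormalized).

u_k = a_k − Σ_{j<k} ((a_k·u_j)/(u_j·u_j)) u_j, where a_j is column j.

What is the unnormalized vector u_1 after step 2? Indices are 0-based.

u_1 = (-7/19, 29/19, -64/19, -45/19)

Step 1: u_0 = a_0 = (1, 4, 1, 1).
Step 2: u_1 = a_1 − (7/19)·u_0 = (-7/19, 29/19, -64/19, -45/19).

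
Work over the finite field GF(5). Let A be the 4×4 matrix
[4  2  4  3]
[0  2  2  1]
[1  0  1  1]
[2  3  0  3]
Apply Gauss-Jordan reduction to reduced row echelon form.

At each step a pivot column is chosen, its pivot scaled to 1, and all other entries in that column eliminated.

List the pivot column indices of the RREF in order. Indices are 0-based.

step 1: normalize row 0 (÷4) = (1, 3, 1, 2)
  row 2: subtract 1×row0 = (0, 2, 0, 4)
  row 3: subtract 2×row0 = (0, 2, 3, 4)
step 2: normalize row 1 (÷2) = (0, 1, 1, 3)
  row 0: subtract 3×row1 = (1, 0, 3, 3)
  row 2: subtract 2×row1 = (0, 0, 3, 3)
  row 3: subtract 2×row1 = (0, 0, 1, 3)
step 3: normalize row 2 (÷3) = (0, 0, 1, 1)
  row 0: subtract 3×row2 = (1, 0, 0, 0)
  row 1: subtract 1×row2 = (0, 1, 0, 2)
  row 3: subtract 1×row2 = (0, 0, 0, 2)
step 4: normalize row 3 (÷2) = (0, 0, 0, 1)
  row 1: subtract 2×row3 = (0, 1, 0, 0)
  row 2: subtract 1×row3 = (0, 0, 1, 0)

pivot columns: 0, 1, 2, 3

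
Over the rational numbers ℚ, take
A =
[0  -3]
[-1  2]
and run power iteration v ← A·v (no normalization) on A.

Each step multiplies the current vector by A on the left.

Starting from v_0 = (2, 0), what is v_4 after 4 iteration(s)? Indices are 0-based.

v_4 = (42, -40)

v_0 = (2, 0).
v_1 = A·v_0 = (0, -2).
v_2 = A·v_1 = (6, -4).
v_3 = A·v_2 = (12, -14).
v_4 = A·v_3 = (42, -40).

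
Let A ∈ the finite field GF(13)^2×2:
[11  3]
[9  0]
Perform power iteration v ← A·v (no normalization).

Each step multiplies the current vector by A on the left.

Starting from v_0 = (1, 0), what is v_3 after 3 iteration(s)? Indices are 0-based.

v_3 = (1, 6)

v_0 = (1, 0).
v_1 = A·v_0 = (11, 9).
v_2 = A·v_1 = (5, 8).
v_3 = A·v_2 = (1, 6).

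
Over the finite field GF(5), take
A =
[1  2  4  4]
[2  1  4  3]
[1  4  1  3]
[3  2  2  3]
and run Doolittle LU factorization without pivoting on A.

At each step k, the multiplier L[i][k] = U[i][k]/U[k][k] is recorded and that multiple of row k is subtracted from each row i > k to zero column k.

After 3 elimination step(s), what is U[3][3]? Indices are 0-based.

Step 1: pivot at (0,0) is 1.
  row1 ← row1 − (2)·row0  ⇒  L[1][0]=2, U row1=(0, 2, 1, 0)
  row2 ← row2 − (1)·row0  ⇒  L[2][0]=1, U row2=(0, 2, 2, 4)
  row3 ← row3 − (3)·row0  ⇒  L[3][0]=3, U row3=(0, 1, 0, 1)
Step 2: pivot at (1,1) is 2.
  row2 ← row2 − (1)·row1  ⇒  L[2][1]=1, U row2=(0, 0, 1, 4)
  row3 ← row3 − (3)·row1  ⇒  L[3][1]=3, U row3=(0, 0, 2, 1)
Step 3: pivot at (2,2) is 1.
  row3 ← row3 − (2)·row2  ⇒  L[3][2]=2, U row3=(0, 0, 0, 3)

U[3][3] = 3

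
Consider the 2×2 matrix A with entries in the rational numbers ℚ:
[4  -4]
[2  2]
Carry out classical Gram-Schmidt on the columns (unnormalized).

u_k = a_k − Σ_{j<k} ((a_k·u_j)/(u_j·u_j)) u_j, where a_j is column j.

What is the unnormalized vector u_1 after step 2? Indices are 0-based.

u_1 = (-8/5, 16/5)

Step 1: u_0 = a_0 = (4, 2).
Step 2: u_1 = a_1 − (-3/5)·u_0 = (-8/5, 16/5).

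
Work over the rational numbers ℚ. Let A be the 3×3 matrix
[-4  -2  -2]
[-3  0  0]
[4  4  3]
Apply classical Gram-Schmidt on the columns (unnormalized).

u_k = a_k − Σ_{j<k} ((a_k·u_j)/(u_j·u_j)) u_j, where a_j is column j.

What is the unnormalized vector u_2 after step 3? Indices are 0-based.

Step 1: u_0 = a_0 = (-4, -3, 4).
Step 2: u_1 = a_1 − (24/41)·u_0 = (14/41, 72/41, 68/41).
Step 3: u_2 = a_2 − (20/41)·u_0 − (44/61)·u_1 = (-18/61, 12/61, -9/61).

u_2 = (-18/61, 12/61, -9/61)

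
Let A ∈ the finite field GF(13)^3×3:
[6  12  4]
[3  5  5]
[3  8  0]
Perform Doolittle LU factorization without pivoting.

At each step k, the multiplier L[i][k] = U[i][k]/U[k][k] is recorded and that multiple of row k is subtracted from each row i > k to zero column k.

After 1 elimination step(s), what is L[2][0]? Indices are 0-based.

Step 1: pivot at (0,0) is 6.
  row1 ← row1 − (7)·row0  ⇒  L[1][0]=7, U row1=(0, 12, 3)
  row2 ← row2 − (7)·row0  ⇒  L[2][0]=7, U row2=(0, 2, 11)

L[2][0] = 7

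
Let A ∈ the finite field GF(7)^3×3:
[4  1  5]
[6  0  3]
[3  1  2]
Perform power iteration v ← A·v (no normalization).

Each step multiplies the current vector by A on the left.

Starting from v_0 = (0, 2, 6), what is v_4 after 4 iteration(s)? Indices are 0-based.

v_0 = (0, 2, 6).
v_1 = A·v_0 = (4, 4, 0).
v_2 = A·v_1 = (6, 3, 2).
v_3 = A·v_2 = (2, 0, 4).
v_4 = A·v_3 = (0, 3, 0).

v_4 = (0, 3, 0)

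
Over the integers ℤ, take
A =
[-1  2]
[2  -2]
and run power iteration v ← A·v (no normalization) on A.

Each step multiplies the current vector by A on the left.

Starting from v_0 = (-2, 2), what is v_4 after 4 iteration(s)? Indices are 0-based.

v_4 = (-278, 356)

v_0 = (-2, 2).
v_1 = A·v_0 = (6, -8).
v_2 = A·v_1 = (-22, 28).
v_3 = A·v_2 = (78, -100).
v_4 = A·v_3 = (-278, 356).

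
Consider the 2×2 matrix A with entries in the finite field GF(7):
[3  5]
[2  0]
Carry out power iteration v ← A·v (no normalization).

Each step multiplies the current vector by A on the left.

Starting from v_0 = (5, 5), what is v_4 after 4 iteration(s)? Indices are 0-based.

v_0 = (5, 5).
v_1 = A·v_0 = (5, 3).
v_2 = A·v_1 = (2, 3).
v_3 = A·v_2 = (0, 4).
v_4 = A·v_3 = (6, 0).

v_4 = (6, 0)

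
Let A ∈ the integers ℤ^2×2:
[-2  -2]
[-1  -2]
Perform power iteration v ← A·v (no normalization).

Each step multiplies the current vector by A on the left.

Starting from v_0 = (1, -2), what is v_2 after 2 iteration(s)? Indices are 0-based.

v_2 = (-10, -8)

v_0 = (1, -2).
v_1 = A·v_0 = (2, 3).
v_2 = A·v_1 = (-10, -8).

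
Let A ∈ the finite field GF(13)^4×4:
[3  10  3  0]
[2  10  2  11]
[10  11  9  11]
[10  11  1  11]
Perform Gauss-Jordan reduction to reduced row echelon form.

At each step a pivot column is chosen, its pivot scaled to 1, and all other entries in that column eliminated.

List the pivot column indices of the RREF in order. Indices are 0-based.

pivot columns: 0, 1, 2, 3

pivot(0,0)=3: scale R0 → (1, 12, 1, 0)
  clear (1,0): R1 −= (2)R0 → (0, 12, 0, 11)
  clear (2,0): R2 −= (10)R0 → (0, 8, 12, 11)
  clear (3,0): R3 −= (10)R0 → (0, 8, 4, 11)
pivot(1,1)=12: scale R1 → (0, 1, 0, 2)
  clear (0,1): R0 −= (12)R1 → (1, 0, 1, 2)
  clear (2,1): R2 −= (8)R1 → (0, 0, 12, 8)
  clear (3,1): R3 −= (8)R1 → (0, 0, 4, 8)
pivot(2,2)=12: scale R2 → (0, 0, 1, 5)
  clear (0,2): R0 −= (1)R2 → (1, 0, 0, 10)
  clear (3,2): R3 −= (4)R2 → (0, 0, 0, 1)
pivot(3,3)=1: scale R3 → (0, 0, 0, 1)
  clear (0,3): R0 −= (10)R3 → (1, 0, 0, 0)
  clear (1,3): R1 −= (2)R3 → (0, 1, 0, 0)
  clear (2,3): R2 −= (5)R3 → (0, 0, 1, 0)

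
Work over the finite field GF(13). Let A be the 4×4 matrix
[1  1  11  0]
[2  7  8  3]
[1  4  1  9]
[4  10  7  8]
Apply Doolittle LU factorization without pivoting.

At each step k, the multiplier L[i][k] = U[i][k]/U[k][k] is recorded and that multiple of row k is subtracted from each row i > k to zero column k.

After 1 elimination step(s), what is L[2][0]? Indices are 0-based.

L[2][0] = 1

[col 0] pivot 1
  R1 -= 2*R0 → (0, 5, 12, 3)  (L[1][0] := 2)
  R2 -= 1*R0 → (0, 3, 3, 9)  (L[2][0] := 1)
  R3 -= 4*R0 → (0, 6, 2, 8)  (L[3][0] := 4)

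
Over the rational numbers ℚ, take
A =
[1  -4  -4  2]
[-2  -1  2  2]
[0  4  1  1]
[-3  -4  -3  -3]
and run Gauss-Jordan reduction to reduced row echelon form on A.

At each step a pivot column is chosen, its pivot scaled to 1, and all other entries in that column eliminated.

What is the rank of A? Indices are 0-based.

step 1: normalize row 0 (÷1) = (1, -4, -4, 2)
  row 1: subtract -2×row0 = (0, -9, -6, 6)
  row 3: subtract -3×row0 = (0, -16, -15, 3)
step 2: normalize row 1 (÷-9) = (0, 1, 2/3, -2/3)
  row 0: subtract -4×row1 = (1, 0, -4/3, -2/3)
  row 2: subtract 4×row1 = (0, 0, -5/3, 11/3)
  row 3: subtract -16×row1 = (0, 0, -13/3, -23/3)
step 3: normalize row 2 (÷-5/3) = (0, 0, 1, -11/5)
  row 0: subtract -4/3×row2 = (1, 0, 0, -18/5)
  row 1: subtract 2/3×row2 = (0, 1, 0, 4/5)
  row 3: subtract -13/3×row2 = (0, 0, 0, -86/5)
step 4: normalize row 3 (÷-86/5) = (0, 0, 0, 1)
  row 0: subtract -18/5×row3 = (1, 0, 0, 0)
  row 1: subtract 4/5×row3 = (0, 1, 0, 0)
  row 2: subtract -11/5×row3 = (0, 0, 1, 0)

rank = 4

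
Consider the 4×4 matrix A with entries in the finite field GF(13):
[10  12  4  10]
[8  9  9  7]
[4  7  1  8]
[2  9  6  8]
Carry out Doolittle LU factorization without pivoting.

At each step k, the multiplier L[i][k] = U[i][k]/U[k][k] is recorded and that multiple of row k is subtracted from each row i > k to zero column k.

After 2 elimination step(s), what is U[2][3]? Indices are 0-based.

U[2][3] = 9

Step 1: pivot at (0,0) is 10.
  row1 ← row1 − (6)·row0  ⇒  L[1][0]=6, U row1=(0, 2, 11, 12)
  row2 ← row2 − (3)·row0  ⇒  L[2][0]=3, U row2=(0, 10, 2, 4)
  row3 ← row3 − (8)·row0  ⇒  L[3][0]=8, U row3=(0, 4, 0, 6)
Step 2: pivot at (1,1) is 2.
  row2 ← row2 − (5)·row1  ⇒  L[2][1]=5, U row2=(0, 0, 12, 9)
  row3 ← row3 − (2)·row1  ⇒  L[3][1]=2, U row3=(0, 0, 4, 8)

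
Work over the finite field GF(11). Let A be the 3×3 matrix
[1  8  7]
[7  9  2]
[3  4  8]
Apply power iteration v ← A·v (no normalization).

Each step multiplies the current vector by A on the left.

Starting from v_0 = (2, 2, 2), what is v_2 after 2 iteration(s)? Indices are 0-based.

v_2 = (2, 3, 7)

v_0 = (2, 2, 2).
v_1 = A·v_0 = (10, 3, 8).
v_2 = A·v_1 = (2, 3, 7).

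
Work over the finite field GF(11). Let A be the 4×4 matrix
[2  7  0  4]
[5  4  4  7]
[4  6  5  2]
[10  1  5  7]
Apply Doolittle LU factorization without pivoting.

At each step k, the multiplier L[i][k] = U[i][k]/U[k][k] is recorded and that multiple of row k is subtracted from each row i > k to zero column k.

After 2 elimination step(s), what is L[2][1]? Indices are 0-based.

L[2][1] = 1

[col 0] pivot 2
  R1 -= 8*R0 → (0, 3, 4, 8)  (L[1][0] := 8)
  R2 -= 2*R0 → (0, 3, 5, 5)  (L[2][0] := 2)
  R3 -= 5*R0 → (0, 10, 5, 9)  (L[3][0] := 5)
[col 1] pivot 3
  R2 -= 1*R1 → (0, 0, 1, 8)  (L[2][1] := 1)
  R3 -= 7*R1 → (0, 0, 10, 8)  (L[3][1] := 7)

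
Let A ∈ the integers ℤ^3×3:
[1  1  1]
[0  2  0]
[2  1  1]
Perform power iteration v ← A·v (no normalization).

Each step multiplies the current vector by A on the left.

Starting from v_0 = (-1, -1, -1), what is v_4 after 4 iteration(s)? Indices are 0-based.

v_4 = (-67, -16, -92)

v_0 = (-1, -1, -1).
v_1 = A·v_0 = (-3, -2, -4).
v_2 = A·v_1 = (-9, -4, -12).
v_3 = A·v_2 = (-25, -8, -34).
v_4 = A·v_3 = (-67, -16, -92).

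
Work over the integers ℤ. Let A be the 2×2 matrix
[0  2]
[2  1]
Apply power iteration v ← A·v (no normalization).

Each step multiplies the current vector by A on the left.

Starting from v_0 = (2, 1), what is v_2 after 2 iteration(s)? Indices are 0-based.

v_2 = (10, 9)

v_0 = (2, 1).
v_1 = A·v_0 = (2, 5).
v_2 = A·v_1 = (10, 9).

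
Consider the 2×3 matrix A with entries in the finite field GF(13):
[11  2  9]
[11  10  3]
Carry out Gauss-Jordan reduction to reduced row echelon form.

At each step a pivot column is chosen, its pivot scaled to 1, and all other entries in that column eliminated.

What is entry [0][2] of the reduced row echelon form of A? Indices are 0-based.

step 1: normalize row 0 (÷11) = (1, 12, 2)
  row 1: subtract 11×row0 = (0, 8, 7)
step 2: normalize row 1 (÷8) = (0, 1, 9)
  row 0: subtract 12×row1 = (1, 0, 11)

M[0][2] = 11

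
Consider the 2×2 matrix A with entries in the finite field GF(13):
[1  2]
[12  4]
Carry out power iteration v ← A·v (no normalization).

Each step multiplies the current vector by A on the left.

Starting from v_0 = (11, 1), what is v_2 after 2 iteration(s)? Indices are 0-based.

v_0 = (11, 1).
v_1 = A·v_0 = (0, 6).
v_2 = A·v_1 = (12, 11).

v_2 = (12, 11)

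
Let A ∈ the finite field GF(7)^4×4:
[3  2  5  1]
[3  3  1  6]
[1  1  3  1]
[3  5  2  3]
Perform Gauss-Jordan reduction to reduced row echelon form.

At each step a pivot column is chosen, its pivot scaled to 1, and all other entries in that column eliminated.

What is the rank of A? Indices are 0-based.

rank = 3

[1] R0 /= 3  ⇒  (1, 3, 4, 5)
     R1 -= 3·R0  ⇒  (0, 1, 3, 5)
     R2 -= 1·R0  ⇒  (0, 5, 6, 3)
     R3 -= 3·R0  ⇒  (0, 3, 4, 2)
[2] R1 /= 1  ⇒  (0, 1, 3, 5)
     R0 -= 3·R1  ⇒  (1, 0, 2, 4)
     R2 -= 5·R1  ⇒  (0, 0, 5, 6)
     R3 -= 3·R1  ⇒  (0, 0, 2, 1)
[3] R2 /= 5  ⇒  (0, 0, 1, 4)
     R0 -= 2·R2  ⇒  (1, 0, 0, 3)
     R1 -= 3·R2  ⇒  (0, 1, 0, 0)
     R3 -= 2·R2  ⇒  (0, 0, 0, 0)
column 3 empty below row 3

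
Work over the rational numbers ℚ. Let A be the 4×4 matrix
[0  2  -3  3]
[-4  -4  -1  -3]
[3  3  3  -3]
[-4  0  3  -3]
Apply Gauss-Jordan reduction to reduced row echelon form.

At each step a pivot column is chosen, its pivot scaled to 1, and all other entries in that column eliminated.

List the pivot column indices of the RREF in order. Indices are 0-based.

[1] R0 <-> R1
[1] R0 /= -4  ⇒  (1, 1, 1/4, 3/4)
     R2 -= 3·R0  ⇒  (0, 0, 9/4, -21/4)
     R3 -= -4·R0  ⇒  (0, 4, 4, 0)
[2] R1 /= 2  ⇒  (0, 1, -3/2, 3/2)
     R0 -= 1·R1  ⇒  (1, 0, 7/4, -3/4)
     R3 -= 4·R1  ⇒  (0, 0, 10, -6)
[3] R2 /= 9/4  ⇒  (0, 0, 1, -7/3)
     R0 -= 7/4·R2  ⇒  (1, 0, 0, 10/3)
     R1 -= -3/2·R2  ⇒  (0, 1, 0, -2)
     R3 -= 10·R2  ⇒  (0, 0, 0, 52/3)
[4] R3 /= 52/3  ⇒  (0, 0, 0, 1)
     R0 -= 10/3·R3  ⇒  (1, 0, 0, 0)
     R1 -= -2·R3  ⇒  (0, 1, 0, 0)
     R2 -= -7/3·R3  ⇒  (0, 0, 1, 0)

pivot columns: 0, 1, 2, 3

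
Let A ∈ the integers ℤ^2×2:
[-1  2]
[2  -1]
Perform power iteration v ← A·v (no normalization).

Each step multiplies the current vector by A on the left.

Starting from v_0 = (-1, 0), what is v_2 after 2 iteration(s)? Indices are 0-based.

v_2 = (-5, 4)

v_0 = (-1, 0).
v_1 = A·v_0 = (1, -2).
v_2 = A·v_1 = (-5, 4).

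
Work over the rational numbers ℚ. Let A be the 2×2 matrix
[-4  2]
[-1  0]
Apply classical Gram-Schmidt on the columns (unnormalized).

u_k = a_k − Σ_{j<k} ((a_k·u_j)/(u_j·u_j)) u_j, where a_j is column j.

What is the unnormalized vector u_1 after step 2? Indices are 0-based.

u_1 = (2/17, -8/17)

Step 1: u_0 = a_0 = (-4, -1).
Step 2: u_1 = a_1 − (-8/17)·u_0 = (2/17, -8/17).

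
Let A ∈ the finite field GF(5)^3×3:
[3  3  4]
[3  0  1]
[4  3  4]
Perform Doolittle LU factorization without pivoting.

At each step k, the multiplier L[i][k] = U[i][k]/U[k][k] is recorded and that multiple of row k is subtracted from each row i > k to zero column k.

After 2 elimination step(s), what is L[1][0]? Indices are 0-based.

L[1][0] = 1

k=0: U[0][0]=3
  eliminate (1,0): mult=1, new row 1: (0, 2, 2); set L[1][0]=1
  eliminate (2,0): mult=3, new row 2: (0, 4, 2); set L[2][0]=3
k=1: U[1][1]=2
  eliminate (2,1): mult=2, new row 2: (0, 0, 3); set L[2][1]=2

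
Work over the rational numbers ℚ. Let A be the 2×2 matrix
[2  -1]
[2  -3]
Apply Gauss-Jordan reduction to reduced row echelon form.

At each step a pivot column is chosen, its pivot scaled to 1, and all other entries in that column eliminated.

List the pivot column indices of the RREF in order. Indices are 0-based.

pivot(0,0)=2: scale R0 → (1, -1/2)
  clear (1,0): R1 −= (2)R0 → (0, -2)
pivot(1,1)=-2: scale R1 → (0, 1)
  clear (0,1): R0 −= (-1/2)R1 → (1, 0)

pivot columns: 0, 1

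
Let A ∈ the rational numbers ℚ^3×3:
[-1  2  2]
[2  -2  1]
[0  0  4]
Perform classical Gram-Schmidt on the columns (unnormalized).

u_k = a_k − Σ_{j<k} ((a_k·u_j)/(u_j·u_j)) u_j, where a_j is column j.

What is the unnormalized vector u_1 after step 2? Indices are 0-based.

Step 1: u_0 = a_0 = (-1, 2, 0).
Step 2: u_1 = a_1 − (-6/5)·u_0 = (4/5, 2/5, 0).

u_1 = (4/5, 2/5, 0)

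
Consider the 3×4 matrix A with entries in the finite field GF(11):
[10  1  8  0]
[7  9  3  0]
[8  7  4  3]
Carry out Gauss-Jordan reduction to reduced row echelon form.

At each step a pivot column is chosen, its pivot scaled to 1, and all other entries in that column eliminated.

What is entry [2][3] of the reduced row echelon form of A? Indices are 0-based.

M[2][3] = 3

[1] R0 /= 10  ⇒  (1, 10, 3, 0)
     R1 -= 7·R0  ⇒  (0, 5, 4, 0)
     R2 -= 8·R0  ⇒  (0, 4, 2, 3)
[2] R1 /= 5  ⇒  (0, 1, 3, 0)
     R0 -= 10·R1  ⇒  (1, 0, 6, 0)
     R2 -= 4·R1  ⇒  (0, 0, 1, 3)
[3] R2 /= 1  ⇒  (0, 0, 1, 3)
     R0 -= 6·R2  ⇒  (1, 0, 0, 4)
     R1 -= 3·R2  ⇒  (0, 1, 0, 2)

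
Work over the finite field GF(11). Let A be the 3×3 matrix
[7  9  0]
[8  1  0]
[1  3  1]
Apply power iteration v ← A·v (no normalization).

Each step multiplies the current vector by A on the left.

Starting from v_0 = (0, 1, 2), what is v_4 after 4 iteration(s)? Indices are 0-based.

v_0 = (0, 1, 2).
v_1 = A·v_0 = (9, 1, 5).
v_2 = A·v_1 = (6, 7, 6).
v_3 = A·v_2 = (6, 0, 0).
v_4 = A·v_3 = (9, 4, 6).

v_4 = (9, 4, 6)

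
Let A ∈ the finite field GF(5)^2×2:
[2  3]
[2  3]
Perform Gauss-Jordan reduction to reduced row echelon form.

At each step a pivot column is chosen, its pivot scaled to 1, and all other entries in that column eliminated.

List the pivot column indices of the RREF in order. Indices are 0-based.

pivot(0,0)=2: scale R0 → (1, 4)
  clear (1,0): R1 −= (2)R0 → (0, 0)
col 1: no nonzero at/below row 1; advance.

pivot columns: 0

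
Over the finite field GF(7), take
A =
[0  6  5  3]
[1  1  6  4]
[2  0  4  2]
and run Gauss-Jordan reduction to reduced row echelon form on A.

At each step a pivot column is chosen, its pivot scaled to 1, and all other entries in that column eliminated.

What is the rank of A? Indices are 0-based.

rank = 3

step 1: exchange rows 0,1
step 1: normalize row 0 (÷1) = (1, 1, 6, 4)
  row 2: subtract 2×row0 = (0, 5, 6, 1)
step 2: normalize row 1 (÷6) = (0, 1, 2, 4)
  row 0: subtract 1×row1 = (1, 0, 4, 0)
  row 2: subtract 5×row1 = (0, 0, 3, 2)
step 3: normalize row 2 (÷3) = (0, 0, 1, 3)
  row 0: subtract 4×row2 = (1, 0, 0, 2)
  row 1: subtract 2×row2 = (0, 1, 0, 5)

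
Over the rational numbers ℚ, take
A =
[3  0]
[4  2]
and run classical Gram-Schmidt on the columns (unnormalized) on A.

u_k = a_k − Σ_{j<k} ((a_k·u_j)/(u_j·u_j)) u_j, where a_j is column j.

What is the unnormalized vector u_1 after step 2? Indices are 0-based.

Step 1: u_0 = a_0 = (3, 4).
Step 2: u_1 = a_1 − (8/25)·u_0 = (-24/25, 18/25).

u_1 = (-24/25, 18/25)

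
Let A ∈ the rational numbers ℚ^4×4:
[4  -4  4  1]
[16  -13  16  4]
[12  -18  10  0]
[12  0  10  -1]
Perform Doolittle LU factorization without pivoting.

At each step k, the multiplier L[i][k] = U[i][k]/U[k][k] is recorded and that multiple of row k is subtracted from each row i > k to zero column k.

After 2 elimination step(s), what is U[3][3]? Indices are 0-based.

k=0: U[0][0]=4
  eliminate (1,0): mult=4, new row 1: (0, 3, 0, 0); set L[1][0]=4
  eliminate (2,0): mult=3, new row 2: (0, -6, -2, -3); set L[2][0]=3
  eliminate (3,0): mult=3, new row 3: (0, 12, -2, -4); set L[3][0]=3
k=1: U[1][1]=3
  eliminate (2,1): mult=-2, new row 2: (0, 0, -2, -3); set L[2][1]=-2
  eliminate (3,1): mult=4, new row 3: (0, 0, -2, -4); set L[3][1]=4

U[3][3] = -4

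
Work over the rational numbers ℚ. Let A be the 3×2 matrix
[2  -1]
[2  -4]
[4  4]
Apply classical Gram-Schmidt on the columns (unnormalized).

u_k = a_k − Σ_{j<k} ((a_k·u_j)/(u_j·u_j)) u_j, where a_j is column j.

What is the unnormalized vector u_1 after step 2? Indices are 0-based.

u_1 = (-3/2, -9/2, 3)

Step 1: u_0 = a_0 = (2, 2, 4).
Step 2: u_1 = a_1 − (1/4)·u_0 = (-3/2, -9/2, 3).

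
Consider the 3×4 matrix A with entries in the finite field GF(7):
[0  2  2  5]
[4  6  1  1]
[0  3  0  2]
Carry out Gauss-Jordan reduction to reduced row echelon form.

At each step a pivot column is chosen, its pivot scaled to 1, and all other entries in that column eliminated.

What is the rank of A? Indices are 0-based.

rank = 3

step 1: exchange rows 0,1
step 1: normalize row 0 (÷4) = (1, 5, 2, 2)
step 2: normalize row 1 (÷2) = (0, 1, 1, 6)
  row 0: subtract 5×row1 = (1, 0, 4, 0)
  row 2: subtract 3×row1 = (0, 0, 4, 5)
step 3: normalize row 2 (÷4) = (0, 0, 1, 3)
  row 0: subtract 4×row2 = (1, 0, 0, 2)
  row 1: subtract 1×row2 = (0, 1, 0, 3)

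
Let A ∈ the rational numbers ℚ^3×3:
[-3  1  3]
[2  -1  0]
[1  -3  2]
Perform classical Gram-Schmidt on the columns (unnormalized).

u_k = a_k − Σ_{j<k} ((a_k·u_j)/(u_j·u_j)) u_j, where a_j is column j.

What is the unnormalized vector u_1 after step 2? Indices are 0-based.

u_1 = (-5/7, 1/7, -17/7)

Step 1: u_0 = a_0 = (-3, 2, 1).
Step 2: u_1 = a_1 − (-4/7)·u_0 = (-5/7, 1/7, -17/7).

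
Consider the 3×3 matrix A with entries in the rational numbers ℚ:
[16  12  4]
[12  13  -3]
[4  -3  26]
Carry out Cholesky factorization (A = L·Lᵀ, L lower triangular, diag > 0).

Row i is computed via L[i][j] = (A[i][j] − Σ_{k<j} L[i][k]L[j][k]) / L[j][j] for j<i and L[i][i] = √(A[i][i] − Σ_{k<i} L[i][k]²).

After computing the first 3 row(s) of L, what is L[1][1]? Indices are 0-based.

L[1][1] = 2

Step 1: L[0][0] = √(16) = 4.
  L[1][0] = (12) / L[0][0] = 3.
Step 2: L[1][1] = √(4) = 2.
  L[2][0] = (4) / L[0][0] = 1.
  L[2][1] = (-6) / L[1][1] = -3.
Step 3: L[2][2] = √(16) = 4.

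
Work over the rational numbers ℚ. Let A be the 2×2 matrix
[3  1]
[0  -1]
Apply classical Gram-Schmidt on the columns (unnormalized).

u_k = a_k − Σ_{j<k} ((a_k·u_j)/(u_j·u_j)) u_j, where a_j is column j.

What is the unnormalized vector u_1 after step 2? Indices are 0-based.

Step 1: u_0 = a_0 = (3, 0).
Step 2: u_1 = a_1 − (1/3)·u_0 = (0, -1).

u_1 = (0, -1)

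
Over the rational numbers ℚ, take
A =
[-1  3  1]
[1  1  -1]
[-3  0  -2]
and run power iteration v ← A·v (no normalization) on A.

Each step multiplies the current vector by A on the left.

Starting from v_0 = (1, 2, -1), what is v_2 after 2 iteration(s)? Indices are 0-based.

v_2 = (7, 9, -10)

v_0 = (1, 2, -1).
v_1 = A·v_0 = (4, 4, -1).
v_2 = A·v_1 = (7, 9, -10).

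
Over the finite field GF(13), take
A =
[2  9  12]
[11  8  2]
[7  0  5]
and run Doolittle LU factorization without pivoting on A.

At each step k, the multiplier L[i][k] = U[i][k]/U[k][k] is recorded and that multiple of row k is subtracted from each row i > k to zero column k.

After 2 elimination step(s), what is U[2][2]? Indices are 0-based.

k=0: U[0][0]=2
  eliminate (1,0): mult=12, new row 1: (0, 4, 1); set L[1][0]=12
  eliminate (2,0): mult=10, new row 2: (0, 1, 2); set L[2][0]=10
k=1: U[1][1]=4
  eliminate (2,1): mult=10, new row 2: (0, 0, 5); set L[2][1]=10

U[2][2] = 5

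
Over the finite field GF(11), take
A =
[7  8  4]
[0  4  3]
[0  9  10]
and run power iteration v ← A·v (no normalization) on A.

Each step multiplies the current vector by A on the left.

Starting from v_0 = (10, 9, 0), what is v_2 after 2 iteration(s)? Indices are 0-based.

v_2 = (0, 2, 1)

v_0 = (10, 9, 0).
v_1 = A·v_0 = (10, 3, 4).
v_2 = A·v_1 = (0, 2, 1).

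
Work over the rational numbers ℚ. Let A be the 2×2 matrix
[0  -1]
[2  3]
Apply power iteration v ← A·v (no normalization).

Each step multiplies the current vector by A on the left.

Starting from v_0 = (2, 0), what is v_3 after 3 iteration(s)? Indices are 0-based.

v_0 = (2, 0).
v_1 = A·v_0 = (0, 4).
v_2 = A·v_1 = (-4, 12).
v_3 = A·v_2 = (-12, 28).

v_3 = (-12, 28)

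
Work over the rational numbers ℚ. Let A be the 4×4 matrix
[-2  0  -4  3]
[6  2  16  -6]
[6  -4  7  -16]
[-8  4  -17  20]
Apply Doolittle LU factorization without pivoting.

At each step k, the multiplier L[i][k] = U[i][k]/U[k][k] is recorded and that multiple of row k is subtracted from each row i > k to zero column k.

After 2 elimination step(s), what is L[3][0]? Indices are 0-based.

L[3][0] = 4

[col 0] pivot -2
  R1 -= -3*R0 → (0, 2, 4, 3)  (L[1][0] := -3)
  R2 -= -3*R0 → (0, -4, -5, -7)  (L[2][0] := -3)
  R3 -= 4*R0 → (0, 4, -1, 8)  (L[3][0] := 4)
[col 1] pivot 2
  R2 -= -2*R1 → (0, 0, 3, -1)  (L[2][1] := -2)
  R3 -= 2*R1 → (0, 0, -9, 2)  (L[3][1] := 2)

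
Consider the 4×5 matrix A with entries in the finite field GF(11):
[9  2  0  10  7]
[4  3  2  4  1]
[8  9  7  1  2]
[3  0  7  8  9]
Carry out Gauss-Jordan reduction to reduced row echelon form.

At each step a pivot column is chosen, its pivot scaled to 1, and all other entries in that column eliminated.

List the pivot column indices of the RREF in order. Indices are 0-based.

pivot columns: 0, 1, 2, 3

step 1: normalize row 0 (÷9) = (1, 10, 0, 6, 2)
  row 1: subtract 4×row0 = (0, 7, 2, 2, 4)
  row 2: subtract 8×row0 = (0, 6, 7, 8, 8)
  row 3: subtract 3×row0 = (0, 3, 7, 1, 3)
step 2: normalize row 1 (÷7) = (0, 1, 5, 5, 10)
  row 0: subtract 10×row1 = (1, 0, 5, 0, 1)
  row 2: subtract 6×row1 = (0, 0, 10, 0, 3)
  row 3: subtract 3×row1 = (0, 0, 3, 8, 6)
step 3: normalize row 2 (÷10) = (0, 0, 1, 0, 8)
  row 0: subtract 5×row2 = (1, 0, 0, 0, 5)
  row 1: subtract 5×row2 = (0, 1, 0, 5, 3)
  row 3: subtract 3×row2 = (0, 0, 0, 8, 4)
step 4: normalize row 3 (÷8) = (0, 0, 0, 1, 6)
  row 1: subtract 5×row3 = (0, 1, 0, 0, 6)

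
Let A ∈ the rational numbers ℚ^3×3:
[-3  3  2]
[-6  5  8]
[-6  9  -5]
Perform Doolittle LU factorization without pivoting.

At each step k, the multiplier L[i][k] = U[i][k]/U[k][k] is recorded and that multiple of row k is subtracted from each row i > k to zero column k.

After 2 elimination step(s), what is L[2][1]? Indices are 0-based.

Step 1: pivot at (0,0) is -3.
  row1 ← row1 − (2)·row0  ⇒  L[1][0]=2, U row1=(0, -1, 4)
  row2 ← row2 − (2)·row0  ⇒  L[2][0]=2, U row2=(0, 3, -9)
Step 2: pivot at (1,1) is -1.
  row2 ← row2 − (-3)·row1  ⇒  L[2][1]=-3, U row2=(0, 0, 3)

L[2][1] = -3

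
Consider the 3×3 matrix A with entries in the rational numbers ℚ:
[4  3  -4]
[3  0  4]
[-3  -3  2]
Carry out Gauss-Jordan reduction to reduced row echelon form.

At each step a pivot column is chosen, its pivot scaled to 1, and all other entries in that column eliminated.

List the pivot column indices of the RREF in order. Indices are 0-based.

[1] R0 /= 4  ⇒  (1, 3/4, -1)
     R1 -= 3·R0  ⇒  (0, -9/4, 7)
     R2 -= -3·R0  ⇒  (0, -3/4, -1)
[2] R1 /= -9/4  ⇒  (0, 1, -28/9)
     R0 -= 3/4·R1  ⇒  (1, 0, 4/3)
     R2 -= -3/4·R1  ⇒  (0, 0, -10/3)
[3] R2 /= -10/3  ⇒  (0, 0, 1)
     R0 -= 4/3·R2  ⇒  (1, 0, 0)
     R1 -= -28/9·R2  ⇒  (0, 1, 0)

pivot columns: 0, 1, 2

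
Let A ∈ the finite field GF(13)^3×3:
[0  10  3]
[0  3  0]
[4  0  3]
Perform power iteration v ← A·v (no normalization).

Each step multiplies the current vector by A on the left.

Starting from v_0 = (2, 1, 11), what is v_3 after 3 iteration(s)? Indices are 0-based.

v_0 = (2, 1, 11).
v_1 = A·v_0 = (4, 3, 2).
v_2 = A·v_1 = (10, 9, 9).
v_3 = A·v_2 = (0, 1, 2).

v_3 = (0, 1, 2)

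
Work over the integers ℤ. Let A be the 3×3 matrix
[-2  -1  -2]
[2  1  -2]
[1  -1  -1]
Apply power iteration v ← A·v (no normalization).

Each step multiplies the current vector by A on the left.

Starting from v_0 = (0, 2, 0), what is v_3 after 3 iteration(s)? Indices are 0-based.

v_3 = (-10, 18, 6)

v_0 = (0, 2, 0).
v_1 = A·v_0 = (-2, 2, -2).
v_2 = A·v_1 = (6, 2, -2).
v_3 = A·v_2 = (-10, 18, 6).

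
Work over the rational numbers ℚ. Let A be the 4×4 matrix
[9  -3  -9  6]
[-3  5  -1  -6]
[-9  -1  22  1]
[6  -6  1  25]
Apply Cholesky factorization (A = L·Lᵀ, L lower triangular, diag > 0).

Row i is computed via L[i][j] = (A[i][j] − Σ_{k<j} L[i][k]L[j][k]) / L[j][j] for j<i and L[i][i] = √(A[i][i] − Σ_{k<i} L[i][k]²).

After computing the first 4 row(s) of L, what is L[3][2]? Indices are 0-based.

Step 1: L[0][0] = √(9) = 3.
  L[1][0] = (-3) / L[0][0] = -1.
Step 2: L[1][1] = √(4) = 2.
  L[2][0] = (-9) / L[0][0] = -3.
  L[2][1] = (-4) / L[1][1] = -2.
Step 3: L[2][2] = √(9) = 3.
  L[3][0] = (6) / L[0][0] = 2.
  L[3][1] = (-4) / L[1][1] = -2.
  L[3][2] = (3) / L[2][2] = 1.
Step 4: L[3][3] = √(16) = 4.

L[3][2] = 1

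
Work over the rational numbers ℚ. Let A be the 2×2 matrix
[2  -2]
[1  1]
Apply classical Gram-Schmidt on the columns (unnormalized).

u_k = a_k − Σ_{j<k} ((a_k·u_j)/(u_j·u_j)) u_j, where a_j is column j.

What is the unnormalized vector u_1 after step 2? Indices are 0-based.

Step 1: u_0 = a_0 = (2, 1).
Step 2: u_1 = a_1 − (-3/5)·u_0 = (-4/5, 8/5).

u_1 = (-4/5, 8/5)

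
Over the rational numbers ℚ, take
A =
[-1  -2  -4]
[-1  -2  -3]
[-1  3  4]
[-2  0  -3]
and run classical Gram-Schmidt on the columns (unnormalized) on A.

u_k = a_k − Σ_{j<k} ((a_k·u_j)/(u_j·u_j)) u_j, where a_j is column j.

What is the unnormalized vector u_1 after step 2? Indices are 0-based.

u_1 = (-13/7, -13/7, 22/7, 2/7)

Step 1: u_0 = a_0 = (-1, -1, -1, -2).
Step 2: u_1 = a_1 − (1/7)·u_0 = (-13/7, -13/7, 22/7, 2/7).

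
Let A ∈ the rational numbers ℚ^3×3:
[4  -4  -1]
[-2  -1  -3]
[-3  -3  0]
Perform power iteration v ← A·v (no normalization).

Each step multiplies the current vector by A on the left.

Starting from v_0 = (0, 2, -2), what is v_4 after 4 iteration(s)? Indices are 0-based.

v_0 = (0, 2, -2).
v_1 = A·v_0 = (-6, 4, -6).
v_2 = A·v_1 = (-34, 26, 6).
v_3 = A·v_2 = (-246, 24, 24).
v_4 = A·v_3 = (-1104, 396, 666).

v_4 = (-1104, 396, 666)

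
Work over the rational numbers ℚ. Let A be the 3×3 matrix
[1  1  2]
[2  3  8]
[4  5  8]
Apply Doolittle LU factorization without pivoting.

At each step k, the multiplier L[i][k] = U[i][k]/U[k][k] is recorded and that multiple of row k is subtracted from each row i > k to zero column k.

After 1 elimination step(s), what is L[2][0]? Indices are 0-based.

L[2][0] = 4

Step 1: pivot at (0,0) is 1.
  row1 ← row1 − (2)·row0  ⇒  L[1][0]=2, U row1=(0, 1, 4)
  row2 ← row2 − (4)·row0  ⇒  L[2][0]=4, U row2=(0, 1, 0)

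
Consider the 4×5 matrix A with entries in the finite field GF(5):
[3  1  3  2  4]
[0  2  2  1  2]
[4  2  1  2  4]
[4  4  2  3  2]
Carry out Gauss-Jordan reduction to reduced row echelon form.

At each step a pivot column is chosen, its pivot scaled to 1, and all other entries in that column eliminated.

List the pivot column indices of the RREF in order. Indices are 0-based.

pivot columns: 0, 1, 2, 3

pivot(0,0)=3: scale R0 → (1, 2, 1, 4, 3)
  clear (2,0): R2 −= (4)R0 → (0, 4, 2, 1, 2)
  clear (3,0): R3 −= (4)R0 → (0, 1, 3, 2, 0)
pivot(1,1)=2: scale R1 → (0, 1, 1, 3, 1)
  clear (0,1): R0 −= (2)R1 → (1, 0, 4, 3, 1)
  clear (2,1): R2 −= (4)R1 → (0, 0, 3, 4, 3)
  clear (3,1): R3 −= (1)R1 → (0, 0, 2, 4, 4)
pivot(2,2)=3: scale R2 → (0, 0, 1, 3, 1)
  clear (0,2): R0 −= (4)R2 → (1, 0, 0, 1, 2)
  clear (1,2): R1 −= (1)R2 → (0, 1, 0, 0, 0)
  clear (3,2): R3 −= (2)R2 → (0, 0, 0, 3, 2)
pivot(3,3)=3: scale R3 → (0, 0, 0, 1, 4)
  clear (0,3): R0 −= (1)R3 → (1, 0, 0, 0, 3)
  clear (2,3): R2 −= (3)R3 → (0, 0, 1, 0, 4)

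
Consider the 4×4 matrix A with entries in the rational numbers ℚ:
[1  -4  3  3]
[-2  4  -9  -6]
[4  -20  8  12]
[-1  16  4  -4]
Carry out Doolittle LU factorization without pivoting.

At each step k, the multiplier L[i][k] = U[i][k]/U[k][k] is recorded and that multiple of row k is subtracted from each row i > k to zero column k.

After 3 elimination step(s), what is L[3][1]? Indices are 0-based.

L[3][1] = -3

k=0: U[0][0]=1
  eliminate (1,0): mult=-2, new row 1: (0, -4, -3, 0); set L[1][0]=-2
  eliminate (2,0): mult=4, new row 2: (0, -4, -4, 0); set L[2][0]=4
  eliminate (3,0): mult=-1, new row 3: (0, 12, 7, -1); set L[3][0]=-1
k=1: U[1][1]=-4
  eliminate (2,1): mult=1, new row 2: (0, 0, -1, 0); set L[2][1]=1
  eliminate (3,1): mult=-3, new row 3: (0, 0, -2, -1); set L[3][1]=-3
k=2: U[2][2]=-1
  eliminate (3,2): mult=2, new row 3: (0, 0, 0, -1); set L[3][2]=2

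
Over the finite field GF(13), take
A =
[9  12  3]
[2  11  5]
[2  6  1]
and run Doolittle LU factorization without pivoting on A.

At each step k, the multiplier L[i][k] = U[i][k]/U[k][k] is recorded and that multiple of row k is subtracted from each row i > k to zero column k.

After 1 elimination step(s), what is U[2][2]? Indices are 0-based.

[col 0] pivot 9
  R1 -= 6*R0 → (0, 4, 0)  (L[1][0] := 6)
  R2 -= 6*R0 → (0, 12, 9)  (L[2][0] := 6)

U[2][2] = 9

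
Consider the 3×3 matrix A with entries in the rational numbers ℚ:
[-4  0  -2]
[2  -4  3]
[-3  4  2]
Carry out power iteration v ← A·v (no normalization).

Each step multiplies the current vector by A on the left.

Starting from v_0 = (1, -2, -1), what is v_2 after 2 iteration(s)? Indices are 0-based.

v_0 = (1, -2, -1).
v_1 = A·v_0 = (-2, 7, -13).
v_2 = A·v_1 = (34, -71, 8).

v_2 = (34, -71, 8)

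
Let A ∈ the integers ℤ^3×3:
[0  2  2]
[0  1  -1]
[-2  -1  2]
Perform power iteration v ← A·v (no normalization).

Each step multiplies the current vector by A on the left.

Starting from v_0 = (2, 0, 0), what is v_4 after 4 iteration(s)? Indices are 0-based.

v_0 = (2, 0, 0).
v_1 = A·v_0 = (0, 0, -4).
v_2 = A·v_1 = (-8, 4, -8).
v_3 = A·v_2 = (-8, 12, -4).
v_4 = A·v_3 = (16, 16, -4).

v_4 = (16, 16, -4)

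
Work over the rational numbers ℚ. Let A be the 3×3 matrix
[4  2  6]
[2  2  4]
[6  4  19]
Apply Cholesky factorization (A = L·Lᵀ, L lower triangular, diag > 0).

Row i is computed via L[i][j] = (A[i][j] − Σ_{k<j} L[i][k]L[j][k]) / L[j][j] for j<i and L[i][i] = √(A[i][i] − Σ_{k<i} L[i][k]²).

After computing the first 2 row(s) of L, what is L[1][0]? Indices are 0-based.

Step 1: L[0][0] = √(4) = 2.
  L[1][0] = (2) / L[0][0] = 1.
Step 2: L[1][1] = √(1) = 1.

L[1][0] = 1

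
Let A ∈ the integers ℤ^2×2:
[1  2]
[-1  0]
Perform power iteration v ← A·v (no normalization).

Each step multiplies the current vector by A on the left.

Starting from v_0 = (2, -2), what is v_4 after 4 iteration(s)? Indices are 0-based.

v_0 = (2, -2).
v_1 = A·v_0 = (-2, -2).
v_2 = A·v_1 = (-6, 2).
v_3 = A·v_2 = (-2, 6).
v_4 = A·v_3 = (10, 2).

v_4 = (10, 2)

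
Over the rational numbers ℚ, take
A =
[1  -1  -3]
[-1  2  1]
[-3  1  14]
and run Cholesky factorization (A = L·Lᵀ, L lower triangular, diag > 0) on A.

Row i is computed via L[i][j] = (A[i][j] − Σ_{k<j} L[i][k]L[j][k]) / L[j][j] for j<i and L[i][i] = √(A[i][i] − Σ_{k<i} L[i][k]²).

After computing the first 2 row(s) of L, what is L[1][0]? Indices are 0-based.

Step 1: L[0][0] = √(1) = 1.
  L[1][0] = (-1) / L[0][0] = -1.
Step 2: L[1][1] = √(1) = 1.

L[1][0] = -1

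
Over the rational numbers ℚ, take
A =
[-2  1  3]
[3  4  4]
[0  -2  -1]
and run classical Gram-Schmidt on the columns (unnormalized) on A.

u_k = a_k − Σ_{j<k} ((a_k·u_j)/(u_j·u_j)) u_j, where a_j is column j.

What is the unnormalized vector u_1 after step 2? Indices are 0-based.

Step 1: u_0 = a_0 = (-2, 3, 0).
Step 2: u_1 = a_1 − (10/13)·u_0 = (33/13, 22/13, -2).

u_1 = (33/13, 22/13, -2)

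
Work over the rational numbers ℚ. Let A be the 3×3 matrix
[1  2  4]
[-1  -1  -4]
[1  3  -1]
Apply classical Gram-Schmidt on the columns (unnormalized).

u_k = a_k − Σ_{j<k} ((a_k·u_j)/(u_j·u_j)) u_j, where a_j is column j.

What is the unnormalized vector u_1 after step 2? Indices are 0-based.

Step 1: u_0 = a_0 = (1, -1, 1).
Step 2: u_1 = a_1 − (2)·u_0 = (0, 1, 1).

u_1 = (0, 1, 1)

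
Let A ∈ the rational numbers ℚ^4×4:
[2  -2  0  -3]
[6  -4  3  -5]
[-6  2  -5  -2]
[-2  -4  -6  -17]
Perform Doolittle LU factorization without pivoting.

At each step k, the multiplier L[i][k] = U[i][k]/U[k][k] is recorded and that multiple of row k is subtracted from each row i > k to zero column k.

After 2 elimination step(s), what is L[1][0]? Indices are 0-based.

Step 1: pivot at (0,0) is 2.
  row1 ← row1 − (3)·row0  ⇒  L[1][0]=3, U row1=(0, 2, 3, 4)
  row2 ← row2 − (-3)·row0  ⇒  L[2][0]=-3, U row2=(0, -4, -5, -11)
  row3 ← row3 − (-1)·row0  ⇒  L[3][0]=-1, U row3=(0, -6, -6, -20)
Step 2: pivot at (1,1) is 2.
  row2 ← row2 − (-2)·row1  ⇒  L[2][1]=-2, U row2=(0, 0, 1, -3)
  row3 ← row3 − (-3)·row1  ⇒  L[3][1]=-3, U row3=(0, 0, 3, -8)

L[1][0] = 3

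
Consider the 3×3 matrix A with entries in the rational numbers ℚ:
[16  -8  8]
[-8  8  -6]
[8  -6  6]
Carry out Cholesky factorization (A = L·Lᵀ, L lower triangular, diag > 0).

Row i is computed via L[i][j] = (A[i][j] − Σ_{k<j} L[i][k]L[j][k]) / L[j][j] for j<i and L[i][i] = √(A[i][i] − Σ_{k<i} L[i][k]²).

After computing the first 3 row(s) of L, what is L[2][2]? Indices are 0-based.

L[2][2] = 1

Step 1: L[0][0] = √(16) = 4.
  L[1][0] = (-8) / L[0][0] = -2.
Step 2: L[1][1] = √(4) = 2.
  L[2][0] = (8) / L[0][0] = 2.
  L[2][1] = (-2) / L[1][1] = -1.
Step 3: L[2][2] = √(1) = 1.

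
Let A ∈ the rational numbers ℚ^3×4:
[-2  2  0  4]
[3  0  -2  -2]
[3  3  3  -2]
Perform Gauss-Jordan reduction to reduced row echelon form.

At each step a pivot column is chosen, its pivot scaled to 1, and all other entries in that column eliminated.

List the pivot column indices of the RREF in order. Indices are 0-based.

pivot(0,0)=-2: scale R0 → (1, -1, 0, -2)
  clear (1,0): R1 −= (3)R0 → (0, 3, -2, 4)
  clear (2,0): R2 −= (3)R0 → (0, 6, 3, 4)
pivot(1,1)=3: scale R1 → (0, 1, -2/3, 4/3)
  clear (0,1): R0 −= (-1)R1 → (1, 0, -2/3, -2/3)
  clear (2,1): R2 −= (6)R1 → (0, 0, 7, -4)
pivot(2,2)=7: scale R2 → (0, 0, 1, -4/7)
  clear (0,2): R0 −= (-2/3)R2 → (1, 0, 0, -22/21)
  clear (1,2): R1 −= (-2/3)R2 → (0, 1, 0, 20/21)

pivot columns: 0, 1, 2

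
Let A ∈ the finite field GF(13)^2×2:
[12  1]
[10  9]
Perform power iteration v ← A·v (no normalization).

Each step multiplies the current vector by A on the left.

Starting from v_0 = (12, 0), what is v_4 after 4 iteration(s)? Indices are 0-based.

v_4 = (6, 4)

v_0 = (12, 0).
v_1 = A·v_0 = (1, 3).
v_2 = A·v_1 = (2, 11).
v_3 = A·v_2 = (9, 2).
v_4 = A·v_3 = (6, 4).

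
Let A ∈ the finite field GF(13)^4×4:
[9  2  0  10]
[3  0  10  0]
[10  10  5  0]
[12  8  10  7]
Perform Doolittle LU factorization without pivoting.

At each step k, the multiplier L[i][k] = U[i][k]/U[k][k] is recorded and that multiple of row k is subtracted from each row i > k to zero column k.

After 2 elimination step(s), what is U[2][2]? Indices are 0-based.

U[2][2] = 9

[col 0] pivot 9
  R1 -= 9*R0 → (0, 8, 10, 1)  (L[1][0] := 9)
  R2 -= 4*R0 → (0, 2, 5, 12)  (L[2][0] := 4)
  R3 -= 10*R0 → (0, 1, 10, 11)  (L[3][0] := 10)
[col 1] pivot 8
  R2 -= 10*R1 → (0, 0, 9, 2)  (L[2][1] := 10)
  R3 -= 5*R1 → (0, 0, 12, 6)  (L[3][1] := 5)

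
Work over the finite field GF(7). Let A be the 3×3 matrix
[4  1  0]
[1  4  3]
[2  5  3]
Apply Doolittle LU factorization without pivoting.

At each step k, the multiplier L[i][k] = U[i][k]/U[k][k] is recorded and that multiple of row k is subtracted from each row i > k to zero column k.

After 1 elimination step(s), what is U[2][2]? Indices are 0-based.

U[2][2] = 3

k=0: U[0][0]=4
  eliminate (1,0): mult=2, new row 1: (0, 2, 3); set L[1][0]=2
  eliminate (2,0): mult=4, new row 2: (0, 1, 3); set L[2][0]=4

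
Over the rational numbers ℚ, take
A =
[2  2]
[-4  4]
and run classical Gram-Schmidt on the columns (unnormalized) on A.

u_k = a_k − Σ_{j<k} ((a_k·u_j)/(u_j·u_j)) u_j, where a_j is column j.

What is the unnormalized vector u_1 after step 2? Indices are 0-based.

u_1 = (16/5, 8/5)

Step 1: u_0 = a_0 = (2, -4).
Step 2: u_1 = a_1 − (-3/5)·u_0 = (16/5, 8/5).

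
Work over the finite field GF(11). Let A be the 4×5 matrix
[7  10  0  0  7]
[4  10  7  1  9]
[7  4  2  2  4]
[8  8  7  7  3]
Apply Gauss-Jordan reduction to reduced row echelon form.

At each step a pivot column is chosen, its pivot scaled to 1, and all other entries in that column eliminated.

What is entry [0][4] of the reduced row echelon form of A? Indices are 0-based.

[1] R0 /= 7  ⇒  (1, 3, 0, 0, 1)
     R1 -= 4·R0  ⇒  (0, 9, 7, 1, 5)
     R2 -= 7·R0  ⇒  (0, 5, 2, 2, 8)
     R3 -= 8·R0  ⇒  (0, 6, 7, 7, 6)
[2] R1 /= 9  ⇒  (0, 1, 2, 5, 3)
     R0 -= 3·R1  ⇒  (1, 0, 5, 7, 3)
     R2 -= 5·R1  ⇒  (0, 0, 3, 10, 4)
     R3 -= 6·R1  ⇒  (0, 0, 6, 10, 10)
[3] R2 /= 3  ⇒  (0, 0, 1, 7, 5)
     R0 -= 5·R2  ⇒  (1, 0, 0, 5, 0)
     R1 -= 2·R2  ⇒  (0, 1, 0, 2, 4)
     R3 -= 6·R2  ⇒  (0, 0, 0, 1, 2)
[4] R3 /= 1  ⇒  (0, 0, 0, 1, 2)
     R0 -= 5·R3  ⇒  (1, 0, 0, 0, 1)
     R1 -= 2·R3  ⇒  (0, 1, 0, 0, 0)
     R2 -= 7·R3  ⇒  (0, 0, 1, 0, 2)

M[0][4] = 1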